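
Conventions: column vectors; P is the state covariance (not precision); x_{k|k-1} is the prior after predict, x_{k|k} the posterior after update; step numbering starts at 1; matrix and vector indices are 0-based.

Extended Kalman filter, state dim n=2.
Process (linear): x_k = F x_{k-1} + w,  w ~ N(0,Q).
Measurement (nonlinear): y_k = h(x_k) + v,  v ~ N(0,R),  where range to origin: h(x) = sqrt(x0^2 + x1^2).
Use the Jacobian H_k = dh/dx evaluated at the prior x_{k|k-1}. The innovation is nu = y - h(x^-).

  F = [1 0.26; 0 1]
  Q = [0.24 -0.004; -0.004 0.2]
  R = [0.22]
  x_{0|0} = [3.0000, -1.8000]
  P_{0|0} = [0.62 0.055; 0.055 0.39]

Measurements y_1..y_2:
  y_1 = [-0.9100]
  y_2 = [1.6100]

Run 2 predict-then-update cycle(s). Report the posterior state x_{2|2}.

step 1: x^-=[2.5320, -1.8000]  P^-=[0.9150 0.1524; 0.1524 0.5900]  H_jac=[0.8150 -0.5794]  S=[0.8819]  K=[0.7454; -0.2468]  nu=[-4.0166]  x^+=[-0.4621, -0.8088]  P^+=[0.4249 0.3146; 0.3146 0.5363]
step 2: x^-=[-0.6724, -0.8088]  P^-=[0.8648 0.4501; 0.4501 0.7363]  H_jac=[-0.6393 -0.7690]  S=[1.4513]  K=[-0.6194; -0.5884]  nu=[0.5582]  x^+=[-1.0182, -1.1372]  P^+=[0.3080 -0.0788; -0.0788 0.2339]

x_post = [-1.0182, -1.1372]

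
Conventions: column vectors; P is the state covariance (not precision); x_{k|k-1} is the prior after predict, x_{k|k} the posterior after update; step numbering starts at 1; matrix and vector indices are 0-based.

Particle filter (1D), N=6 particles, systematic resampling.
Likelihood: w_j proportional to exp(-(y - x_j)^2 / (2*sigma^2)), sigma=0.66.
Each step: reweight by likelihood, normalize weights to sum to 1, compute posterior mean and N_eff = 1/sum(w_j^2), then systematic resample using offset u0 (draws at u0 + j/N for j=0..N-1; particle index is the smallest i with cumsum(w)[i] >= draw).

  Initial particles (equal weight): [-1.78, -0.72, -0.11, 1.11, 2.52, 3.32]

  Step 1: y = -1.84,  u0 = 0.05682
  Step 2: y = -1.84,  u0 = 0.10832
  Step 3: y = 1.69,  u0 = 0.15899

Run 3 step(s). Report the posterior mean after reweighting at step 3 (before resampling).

step 1: w=[0.7872, 0.1873, 0.0255, 0.0000, 0.0000, 0.0000]  mean=-1.5388  Neff=1.5258  idx=[0, 0, 0, 0, 0, 1]
step 2: w=[0.1909, 0.1909, 0.1909, 0.1909, 0.1909, 0.0454]  mean=-1.7318  Neff=5.4258  idx=[0, 1, 2, 3, 4, 4]
step 3: w=[0.1667, 0.1667, 0.1667, 0.1667, 0.1667, 0.1667]  mean=-1.7800  Neff=6.0000  idx=[0, 1, 2, 3, 4, 5]

post_mean = -1.7800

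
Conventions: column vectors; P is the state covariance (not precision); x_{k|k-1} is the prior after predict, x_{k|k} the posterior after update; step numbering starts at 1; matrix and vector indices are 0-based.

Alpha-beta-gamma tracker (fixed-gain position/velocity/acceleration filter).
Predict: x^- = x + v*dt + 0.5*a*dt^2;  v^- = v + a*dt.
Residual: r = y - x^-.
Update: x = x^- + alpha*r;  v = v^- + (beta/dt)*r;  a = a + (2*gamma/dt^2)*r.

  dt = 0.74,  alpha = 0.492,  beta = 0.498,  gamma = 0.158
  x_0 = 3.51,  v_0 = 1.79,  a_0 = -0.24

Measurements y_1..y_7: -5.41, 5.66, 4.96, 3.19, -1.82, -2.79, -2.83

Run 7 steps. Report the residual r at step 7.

step 1: x_pred=4.7689  r=-10.1789  x^+=-0.2391  v^+=-5.2377  a^+=-6.1139
step 2: x_pred=-5.7890  r=11.4490  x^+=-0.1561  v^+=-2.0571  a^+=0.4929
step 3: x_pred=-1.5434  r=6.5034  x^+=1.6563  v^+=2.6843  a^+=4.2458
step 4: x_pred=4.8051  r=-1.6151  x^+=4.0105  v^+=4.7392  a^+=3.3138
step 5: x_pred=8.4248  r=-10.2448  x^+=3.3844  v^+=0.2969  a^+=-2.5982
step 6: x_pred=2.8927  r=-5.6827  x^+=0.0968  v^+=-5.4500  a^+=-5.8774
step 7: x_pred=-5.5454  r=2.7154  x^+=-4.2094  v^+=-7.9719  a^+=-4.3105

resid = 2.7154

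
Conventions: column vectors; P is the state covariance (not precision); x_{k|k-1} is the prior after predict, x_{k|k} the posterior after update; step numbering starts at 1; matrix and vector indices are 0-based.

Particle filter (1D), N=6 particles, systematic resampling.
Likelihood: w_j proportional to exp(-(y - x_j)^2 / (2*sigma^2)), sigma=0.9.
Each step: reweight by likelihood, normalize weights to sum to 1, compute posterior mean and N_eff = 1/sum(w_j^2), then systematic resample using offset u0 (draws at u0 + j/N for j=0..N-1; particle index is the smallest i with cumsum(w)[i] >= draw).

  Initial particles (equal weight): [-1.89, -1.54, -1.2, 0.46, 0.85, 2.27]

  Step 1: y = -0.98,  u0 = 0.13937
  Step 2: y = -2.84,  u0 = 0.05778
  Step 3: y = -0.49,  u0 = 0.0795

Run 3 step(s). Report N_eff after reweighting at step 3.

step 1: w=[0.2142, 0.2942, 0.3466, 0.0993, 0.0452, 0.0005]  mean=-1.1886  Neff=3.7812  idx=[0, 1, 1, 2, 2, 4]
step 2: w=[0.3455, 0.2125, 0.2125, 0.1147, 0.1147, 0.0001]  mean=-1.5826  Neff=4.2372  idx=[0, 0, 1, 1, 2, 4]
step 3: w=[0.1047, 0.1047, 0.1778, 0.1778, 0.1778, 0.2572]  mean=-1.5258  Neff=5.4671  idx=[0, 2, 3, 4, 5, 5]

N_eff = 5.4671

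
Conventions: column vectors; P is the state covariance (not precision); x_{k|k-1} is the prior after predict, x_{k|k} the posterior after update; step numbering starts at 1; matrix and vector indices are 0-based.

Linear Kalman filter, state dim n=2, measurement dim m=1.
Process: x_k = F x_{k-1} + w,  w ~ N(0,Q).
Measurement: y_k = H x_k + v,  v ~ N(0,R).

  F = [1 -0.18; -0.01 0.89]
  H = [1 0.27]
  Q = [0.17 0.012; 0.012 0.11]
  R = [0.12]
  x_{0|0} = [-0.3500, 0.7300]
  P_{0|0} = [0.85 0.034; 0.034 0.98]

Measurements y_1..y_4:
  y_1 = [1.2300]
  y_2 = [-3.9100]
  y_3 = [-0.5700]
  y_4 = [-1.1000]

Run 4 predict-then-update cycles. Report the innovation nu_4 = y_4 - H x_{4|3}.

innov = [0.3445]

step 1: x^-=[-0.4814, 0.6532]  P^-=[1.0395 -0.1232; -0.1232 0.8857]  S=[1.1576]  K=[0.8693; 0.1002]  nu=[1.5350]  x^+=[0.8530, 0.8070]  P^+=[0.1648 -0.2240; -0.2240 0.8741]
step 2: x^-=[0.7077, 0.7097]  P^-=[0.4437 -0.3294; -0.3294 0.8064]  S=[0.4446]  K=[0.7980; -0.2512]  nu=[-4.8093]  x^+=[-3.1299, 1.9180]  P^+=[0.1606 -0.2403; -0.2403 0.7783]
step 3: x^-=[-3.4751, 1.7383]  P^-=[0.4424 -0.3286; -0.3286 0.7308]  S=[0.4382]  K=[0.8070; -0.2996]  nu=[2.4358]  x^+=[-1.5094, 1.0086]  P^+=[0.1570 -0.2226; -0.2226 0.6915]
step 4: x^-=[-1.6909, 0.9127]  P^-=[0.4295 -0.2989; -0.2989 0.6617]  S=[0.4363]  K=[0.7994; -0.2756]  nu=[0.3445]  x^+=[-1.4155, 0.8178]  P^+=[0.1507 -0.2028; -0.2028 0.6286]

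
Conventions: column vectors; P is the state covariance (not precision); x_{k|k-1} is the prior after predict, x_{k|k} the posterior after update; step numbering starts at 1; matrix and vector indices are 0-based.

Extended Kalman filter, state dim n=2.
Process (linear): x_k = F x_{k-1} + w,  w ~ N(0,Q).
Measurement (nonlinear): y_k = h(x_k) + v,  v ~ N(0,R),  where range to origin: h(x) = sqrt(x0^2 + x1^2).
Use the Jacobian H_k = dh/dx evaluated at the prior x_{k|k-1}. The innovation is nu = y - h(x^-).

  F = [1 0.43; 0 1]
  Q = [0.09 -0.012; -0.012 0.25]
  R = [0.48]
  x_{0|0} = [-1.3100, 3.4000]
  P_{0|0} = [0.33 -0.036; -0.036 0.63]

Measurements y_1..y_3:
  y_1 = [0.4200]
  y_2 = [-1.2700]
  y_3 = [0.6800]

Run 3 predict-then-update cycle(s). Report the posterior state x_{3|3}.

step 1: x^-=[0.1520, 3.4000]  P^-=[0.5055 0.2229; 0.2229 0.8800]  H_jac=[0.0447 0.9990]  S=[1.3791]  K=[0.1778; 0.6447]  nu=[-2.9834]  x^+=[-0.3785, 1.4767]  P^+=[0.4619 0.0648; 0.0648 0.3068]
step 2: x^-=[0.2565, 1.4767]  P^-=[0.6644 0.1847; 0.1847 0.5568]  H_jac=[0.1711 0.9853]  S=[1.1023]  K=[0.2683; 0.5264]  nu=[-2.7688]  x^+=[-0.4863, 0.0192]  P^+=[0.5851 0.0291; 0.0291 0.2514]
step 3: x^-=[-0.4780, 0.0192]  P^-=[0.7466 0.1252; 0.1252 0.5014]  H_jac=[-0.9992 0.0401]  S=[1.2161]  K=[-0.6093; -0.0863]  nu=[0.2016]  x^+=[-0.6008, 0.0018]  P^+=[0.2951 0.0612; 0.0612 0.4923]

x_post = [-0.6008, 0.0018]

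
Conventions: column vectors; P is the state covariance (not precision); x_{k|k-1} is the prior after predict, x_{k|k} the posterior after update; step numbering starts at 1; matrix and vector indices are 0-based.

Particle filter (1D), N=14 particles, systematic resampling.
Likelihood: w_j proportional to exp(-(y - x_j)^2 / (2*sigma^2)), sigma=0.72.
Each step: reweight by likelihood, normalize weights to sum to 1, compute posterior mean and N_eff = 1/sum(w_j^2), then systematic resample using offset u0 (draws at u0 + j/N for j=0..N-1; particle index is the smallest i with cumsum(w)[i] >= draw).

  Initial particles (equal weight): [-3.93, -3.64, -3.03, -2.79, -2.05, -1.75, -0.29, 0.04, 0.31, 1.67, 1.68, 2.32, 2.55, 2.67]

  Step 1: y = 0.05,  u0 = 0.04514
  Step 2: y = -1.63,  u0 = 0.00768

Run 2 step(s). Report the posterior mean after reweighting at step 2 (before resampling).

step 1: w=[0.0000, 0.0000, 0.0000, 0.0001, 0.0046, 0.0144, 0.2926, 0.3271, 0.3064, 0.0260, 0.0252, 0.0023, 0.0008, 0.0004]  mean=0.0823  Neff=3.4720  idx=[6, 6, 6, 6, 7, 7, 7, 7, 7, 8, 8, 8, 8, 10]
step 2: w=[0.1534, 0.1534, 0.1534, 0.1534, 0.0589, 0.0589, 0.0589, 0.0589, 0.0589, 0.0230, 0.0230, 0.0230, 0.0230, 0.0000]  mean=-0.1377  Neff=8.8030  idx=[0, 0, 0, 1, 1, 2, 2, 3, 3, 4, 5, 7, 8, 10]

post_mean = -0.1377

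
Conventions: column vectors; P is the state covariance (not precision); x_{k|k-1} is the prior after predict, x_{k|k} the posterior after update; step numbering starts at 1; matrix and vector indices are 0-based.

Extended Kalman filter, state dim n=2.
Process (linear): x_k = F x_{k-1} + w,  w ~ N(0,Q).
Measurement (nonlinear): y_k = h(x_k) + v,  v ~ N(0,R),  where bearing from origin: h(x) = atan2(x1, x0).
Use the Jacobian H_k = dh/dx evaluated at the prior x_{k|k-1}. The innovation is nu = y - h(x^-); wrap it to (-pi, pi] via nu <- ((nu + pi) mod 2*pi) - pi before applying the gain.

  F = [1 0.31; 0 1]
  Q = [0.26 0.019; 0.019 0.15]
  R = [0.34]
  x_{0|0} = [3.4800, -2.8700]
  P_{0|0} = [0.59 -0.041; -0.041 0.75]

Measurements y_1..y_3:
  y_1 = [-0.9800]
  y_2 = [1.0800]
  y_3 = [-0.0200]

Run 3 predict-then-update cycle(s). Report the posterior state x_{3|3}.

step 1: x^-=[2.5903, -2.8700]  P^-=[0.8967 0.2105; 0.2105 0.9000]  H_jac=[0.1920 0.1733]  S=[0.4141]  K=[0.5039; 0.4743]  nu=[-0.1434]  x^+=[2.5180, -2.9380]  P^+=[0.7915 0.1115; 0.1115 0.8069]
step 2: x^-=[1.6072, -2.9380]  P^-=[1.1982 0.3807; 0.3807 0.9569]  H_jac=[0.2620 0.1433]  S=[0.4705]  K=[0.7832; 0.5034]  nu=[2.1502]  x^+=[3.2912, -1.8555]  P^+=[0.9097 0.1952; 0.1952 0.8376]
step 3: x^-=[2.7160, -1.8555]  P^-=[1.3712 0.4738; 0.4738 0.9876]  H_jac=[0.1715 0.2510]  S=[0.4834]  K=[0.7326; 0.6810]  nu=[0.5793]  x^+=[3.1404, -1.4610]  P^+=[1.1118 0.2327; 0.2327 0.7634]

x_post = [3.1404, -1.4610]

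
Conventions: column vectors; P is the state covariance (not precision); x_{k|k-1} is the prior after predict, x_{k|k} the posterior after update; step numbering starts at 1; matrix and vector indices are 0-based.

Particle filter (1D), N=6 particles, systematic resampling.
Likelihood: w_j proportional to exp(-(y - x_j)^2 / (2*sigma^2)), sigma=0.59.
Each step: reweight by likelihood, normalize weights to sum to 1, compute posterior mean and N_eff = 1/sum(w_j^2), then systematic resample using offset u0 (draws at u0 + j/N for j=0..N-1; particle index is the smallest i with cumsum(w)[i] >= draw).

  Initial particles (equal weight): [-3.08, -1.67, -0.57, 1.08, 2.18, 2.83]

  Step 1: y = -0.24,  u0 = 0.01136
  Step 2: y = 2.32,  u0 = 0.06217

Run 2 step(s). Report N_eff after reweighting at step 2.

step 1: w=[0.0000, 0.0535, 0.8636, 0.0827, 0.0002, 0.0000]  mean=-0.4919  Neff=1.3237  idx=[1, 2, 2, 2, 2, 2]
step 2: w=[0.0000, 0.2000, 0.2000, 0.2000, 0.2000, 0.2000]  mean=-0.5700  Neff=5.0000  idx=[1, 2, 2, 3, 4, 5]

N_eff = 5.0000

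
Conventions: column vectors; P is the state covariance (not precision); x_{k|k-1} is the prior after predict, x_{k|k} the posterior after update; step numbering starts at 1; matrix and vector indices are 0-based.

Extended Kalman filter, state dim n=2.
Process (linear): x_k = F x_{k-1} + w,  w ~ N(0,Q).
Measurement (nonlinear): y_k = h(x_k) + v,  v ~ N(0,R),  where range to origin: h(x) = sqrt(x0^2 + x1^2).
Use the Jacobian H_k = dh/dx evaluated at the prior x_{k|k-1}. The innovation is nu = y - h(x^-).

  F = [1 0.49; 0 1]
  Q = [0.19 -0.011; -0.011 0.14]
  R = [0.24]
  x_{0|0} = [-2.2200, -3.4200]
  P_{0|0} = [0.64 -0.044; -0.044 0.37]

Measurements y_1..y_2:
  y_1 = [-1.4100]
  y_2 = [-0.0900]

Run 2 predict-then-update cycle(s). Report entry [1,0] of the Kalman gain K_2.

K[1,0] = -0.6369

step 1: x^-=[-3.8958, -3.4200]  P^-=[0.8757 0.1263; 0.1263 0.5100]  H_jac=[-0.7515 -0.6597]  S=[1.0818]  K=[-0.6854; -0.3988]  nu=[-6.5940]  x^+=[0.6236, -0.7906]  P^+=[0.3676 -0.1694; -0.1694 0.3380]
step 2: x^-=[0.2362, -0.7906]  P^-=[0.4727 -0.0147; -0.0147 0.4780]  H_jac=[0.2863 -0.9581]  S=[0.7256]  K=[0.2060; -0.6369]  nu=[-0.9151]  x^+=[0.0477, -0.2077]  P^+=[0.4419 0.0805; 0.0805 0.1836]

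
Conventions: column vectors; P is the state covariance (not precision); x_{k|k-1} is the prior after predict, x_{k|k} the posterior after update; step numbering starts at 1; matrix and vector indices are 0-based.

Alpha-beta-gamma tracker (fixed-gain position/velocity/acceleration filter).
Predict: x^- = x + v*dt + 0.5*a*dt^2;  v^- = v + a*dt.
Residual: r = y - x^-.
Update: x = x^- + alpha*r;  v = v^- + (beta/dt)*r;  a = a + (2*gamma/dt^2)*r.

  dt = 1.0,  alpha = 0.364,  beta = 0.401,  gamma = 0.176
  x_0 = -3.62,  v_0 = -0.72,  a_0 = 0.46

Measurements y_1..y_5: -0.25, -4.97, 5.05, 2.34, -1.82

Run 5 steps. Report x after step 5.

x_post = 5.6021

step 1: x_pred=-4.1100  r=3.8600  x^+=-2.7050  v^+=1.2879  a^+=1.8187
step 2: x_pred=-0.5077  r=-4.4623  x^+=-2.1320  v^+=1.3172  a^+=0.2480
step 3: x_pred=-0.6908  r=5.7408  x^+=1.3989  v^+=3.8673  a^+=2.2688
step 4: x_pred=6.4005  r=-4.0605  x^+=4.9225  v^+=4.5078  a^+=0.8395
step 5: x_pred=9.8500  r=-11.6700  x^+=5.6021  v^+=0.6676  a^+=-3.2684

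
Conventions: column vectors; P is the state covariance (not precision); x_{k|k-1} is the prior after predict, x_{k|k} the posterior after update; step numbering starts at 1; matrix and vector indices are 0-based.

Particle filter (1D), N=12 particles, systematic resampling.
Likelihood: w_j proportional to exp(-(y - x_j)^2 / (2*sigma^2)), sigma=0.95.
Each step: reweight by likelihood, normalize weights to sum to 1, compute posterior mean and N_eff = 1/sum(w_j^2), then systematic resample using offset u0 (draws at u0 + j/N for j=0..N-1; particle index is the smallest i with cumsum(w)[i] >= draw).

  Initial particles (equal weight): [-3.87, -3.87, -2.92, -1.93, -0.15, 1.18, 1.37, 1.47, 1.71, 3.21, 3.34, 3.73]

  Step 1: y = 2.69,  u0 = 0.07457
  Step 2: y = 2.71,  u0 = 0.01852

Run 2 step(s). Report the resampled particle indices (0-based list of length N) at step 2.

resampled_idx = [0, 2, 3, 4, 5, 6, 6, 7, 8, 9, 10, 11]

step 1: w=[0.0000, 0.0000, 0.0000, 0.0000, 0.0029, 0.0725, 0.0976, 0.1123, 0.1505, 0.2206, 0.2028, 0.1407]  mean=2.5517  Neff=6.2633  idx=[5, 6, 7, 8, 8, 9, 9, 10, 10, 10, 11, 11]
step 2: w=[0.0365, 0.0494, 0.0569, 0.0767, 0.0767, 0.1162, 0.1162, 0.1071, 0.1071, 0.1071, 0.0750, 0.0750]  mean=2.8357  Neff=10.9331  idx=[0, 2, 3, 4, 5, 6, 6, 7, 8, 9, 10, 11]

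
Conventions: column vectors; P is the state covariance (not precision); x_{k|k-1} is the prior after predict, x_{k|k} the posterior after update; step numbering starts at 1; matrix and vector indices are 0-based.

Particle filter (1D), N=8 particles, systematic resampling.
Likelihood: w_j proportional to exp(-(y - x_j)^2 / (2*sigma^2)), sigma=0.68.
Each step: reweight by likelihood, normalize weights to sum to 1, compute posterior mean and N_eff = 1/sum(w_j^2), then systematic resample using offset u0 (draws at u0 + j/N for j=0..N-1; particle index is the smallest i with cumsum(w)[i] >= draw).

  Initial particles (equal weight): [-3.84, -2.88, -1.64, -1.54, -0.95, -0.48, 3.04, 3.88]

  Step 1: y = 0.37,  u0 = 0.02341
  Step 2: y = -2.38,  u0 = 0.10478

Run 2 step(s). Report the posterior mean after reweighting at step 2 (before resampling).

step 1: w=[0.0000, 0.0000, 0.0197, 0.0301, 0.2366, 0.7128, 0.0007, 0.0000]  mean=-0.6436  Neff=1.7687  idx=[3, 4, 4, 5, 5, 5, 5, 5]
step 2: w=[0.5930, 0.1394, 0.1394, 0.0257, 0.0257, 0.0257, 0.0257, 0.0257]  mean=-1.2396  Neff=2.5393  idx=[0, 0, 0, 0, 1, 1, 2, 7]

post_mean = -1.2396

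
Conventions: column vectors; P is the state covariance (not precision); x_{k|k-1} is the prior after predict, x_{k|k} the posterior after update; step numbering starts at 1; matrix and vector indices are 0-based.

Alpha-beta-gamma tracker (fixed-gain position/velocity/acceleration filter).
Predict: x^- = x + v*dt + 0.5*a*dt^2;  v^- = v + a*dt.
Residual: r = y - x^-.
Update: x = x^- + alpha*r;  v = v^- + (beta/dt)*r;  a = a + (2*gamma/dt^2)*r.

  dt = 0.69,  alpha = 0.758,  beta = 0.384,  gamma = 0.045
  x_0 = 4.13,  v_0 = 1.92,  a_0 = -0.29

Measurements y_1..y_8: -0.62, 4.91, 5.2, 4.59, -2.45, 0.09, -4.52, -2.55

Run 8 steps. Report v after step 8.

step 1: x_pred=5.3858  r=-6.0058  x^+=0.8334  v^+=-1.6224  a^+=-1.4253
step 2: x_pred=-0.6254  r=5.5354  x^+=3.5704  v^+=0.4747  a^+=-0.3789
step 3: x_pred=3.8078  r=1.3922  x^+=4.8631  v^+=0.9880  a^+=-0.1157
step 4: x_pred=5.5173  r=-0.9273  x^+=4.8144  v^+=0.3921  a^+=-0.2910
step 5: x_pred=5.0157  r=-7.4657  x^+=-0.6433  v^+=-3.9635  a^+=-1.7023
step 6: x_pred=-3.7833  r=3.8733  x^+=-0.8474  v^+=-2.9825  a^+=-0.9701
step 7: x_pred=-3.1362  r=-1.3838  x^+=-4.1851  v^+=-4.4220  a^+=-1.2317
step 8: x_pred=-7.5295  r=4.9795  x^+=-3.7550  v^+=-2.5006  a^+=-0.2904

v_post = -2.5006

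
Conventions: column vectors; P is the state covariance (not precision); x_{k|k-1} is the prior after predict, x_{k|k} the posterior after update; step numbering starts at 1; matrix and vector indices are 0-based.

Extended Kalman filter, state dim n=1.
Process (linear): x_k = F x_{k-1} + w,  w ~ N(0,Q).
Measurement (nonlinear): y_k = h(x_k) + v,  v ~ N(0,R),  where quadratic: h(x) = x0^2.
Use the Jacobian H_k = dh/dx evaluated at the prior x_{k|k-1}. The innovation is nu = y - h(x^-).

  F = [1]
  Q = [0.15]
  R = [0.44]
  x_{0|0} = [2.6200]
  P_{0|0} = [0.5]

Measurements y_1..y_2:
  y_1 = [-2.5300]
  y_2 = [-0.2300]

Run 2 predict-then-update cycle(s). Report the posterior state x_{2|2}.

x_post = [0.5680]

step 1: x^-=[2.6200]  P^-=[0.6500]  H_jac=[5.2400]  S=[18.2874]  K=[0.1862]  nu=[-9.3944]  x^+=[0.8703]  P^+=[0.0156]
step 2: x^-=[0.8703]  P^-=[0.1656]  H_jac=[1.7406]  S=[0.9418]  K=[0.3061]  nu=[-0.9874]  x^+=[0.5680]  P^+=[0.0774]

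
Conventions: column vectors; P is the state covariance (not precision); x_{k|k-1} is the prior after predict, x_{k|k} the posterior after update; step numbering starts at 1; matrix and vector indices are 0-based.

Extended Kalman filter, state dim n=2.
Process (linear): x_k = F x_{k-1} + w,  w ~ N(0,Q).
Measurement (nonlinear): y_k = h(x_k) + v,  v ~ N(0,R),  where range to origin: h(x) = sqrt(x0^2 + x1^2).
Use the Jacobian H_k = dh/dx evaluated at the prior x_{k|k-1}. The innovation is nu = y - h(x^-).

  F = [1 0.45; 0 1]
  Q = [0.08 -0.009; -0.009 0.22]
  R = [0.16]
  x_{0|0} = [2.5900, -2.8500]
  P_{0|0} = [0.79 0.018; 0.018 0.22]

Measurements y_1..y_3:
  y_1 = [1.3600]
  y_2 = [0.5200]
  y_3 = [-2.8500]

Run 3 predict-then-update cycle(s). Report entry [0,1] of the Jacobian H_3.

step 1: x^-=[1.3075, -2.8500]  P^-=[0.9307 0.1080; 0.1080 0.4400]  H_jac=[0.4170 -0.9089]  S=[0.6035]  K=[0.4805; -0.5881]  nu=[-1.7756]  x^+=[0.4544, -1.8058]  P^+=[0.7914 0.2785; 0.2785 0.2313]
step 2: x^-=[-0.3582, -1.8058]  P^-=[1.1689 0.3736; 0.3736 0.4513]  H_jac=[-0.1946 -0.9809]  S=[0.7811]  K=[-0.7604; -0.6598]  nu=[-1.3210]  x^+=[0.6462, -0.9342]  P^+=[0.7173 -0.0183; -0.0183 0.1113]
step 3: x^-=[0.2258, -0.9342]  P^-=[0.8034 0.0228; 0.0228 0.3313]  H_jac=[0.2350 -0.9720]  S=[0.5069]  K=[0.3287; -0.6246]  nu=[-3.8111]  x^+=[-1.0269, 1.4463]  P^+=[0.7487 0.1269; 0.1269 0.1335]

H_jac[0,1] = -0.9720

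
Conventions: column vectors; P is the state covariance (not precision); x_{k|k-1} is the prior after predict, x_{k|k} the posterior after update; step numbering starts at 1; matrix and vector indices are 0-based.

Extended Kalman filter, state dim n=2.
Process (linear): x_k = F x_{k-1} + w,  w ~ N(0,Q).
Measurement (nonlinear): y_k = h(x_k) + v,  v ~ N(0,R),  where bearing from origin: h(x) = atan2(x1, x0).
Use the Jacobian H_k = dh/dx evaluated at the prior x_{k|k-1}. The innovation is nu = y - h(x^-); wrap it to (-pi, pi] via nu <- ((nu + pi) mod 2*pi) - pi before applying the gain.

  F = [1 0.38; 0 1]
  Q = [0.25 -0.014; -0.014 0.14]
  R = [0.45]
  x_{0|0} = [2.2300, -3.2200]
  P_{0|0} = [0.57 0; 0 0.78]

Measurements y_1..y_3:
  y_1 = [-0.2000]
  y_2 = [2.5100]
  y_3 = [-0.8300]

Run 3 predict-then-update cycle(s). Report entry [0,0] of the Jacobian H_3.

H_jac[0,0] = 0.1733

step 1: x^-=[1.0064, -3.2200]  P^-=[0.9326 0.2824; 0.2824 0.9200]  H_jac=[0.2829 0.0884]  S=[0.5460]  K=[0.5290; 0.2953]  nu=[1.0679]  x^+=[1.5713, -2.9046]  P^+=[0.7798 0.1971; 0.1971 0.8724]
step 2: x^-=[0.4676, -2.9046]  P^-=[1.3056 0.5146; 0.5146 1.0124]  H_jac=[0.3356 0.0540]  S=[0.6186]  K=[0.7532; 0.3675]  nu=[-2.3620]  x^+=[-1.3114, -3.7728]  P^+=[0.9547 0.3433; 0.3433 0.9288]
step 3: x^-=[-2.7450, -3.7728]  P^-=[1.5997 0.6823; 0.6823 1.0688]  H_jac=[0.1733 -0.1261]  S=[0.4852]  K=[0.3941; -0.0341]  nu=[1.3698]  x^+=[-2.2052, -3.8194]  P^+=[1.5244 0.6888; 0.6888 1.0682]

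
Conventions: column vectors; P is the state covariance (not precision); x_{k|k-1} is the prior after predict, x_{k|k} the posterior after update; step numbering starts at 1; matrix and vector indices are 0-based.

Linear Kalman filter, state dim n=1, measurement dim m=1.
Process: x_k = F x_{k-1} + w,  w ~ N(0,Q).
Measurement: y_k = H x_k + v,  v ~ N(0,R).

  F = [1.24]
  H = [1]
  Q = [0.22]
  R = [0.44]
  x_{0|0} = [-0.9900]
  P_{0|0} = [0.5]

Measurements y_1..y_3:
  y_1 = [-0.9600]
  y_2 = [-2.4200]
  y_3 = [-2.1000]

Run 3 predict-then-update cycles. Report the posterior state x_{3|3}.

step 1: x^-=[-1.2276]  P^-=[0.9888]  S=[1.4288]  K=[0.6920]  nu=[0.2676]  x^+=[-1.0424]  P^+=[0.3045]
step 2: x^-=[-1.2926]  P^-=[0.6882]  S=[1.1282]  K=[0.6100]  nu=[-1.1274]  x^+=[-1.9803]  P^+=[0.2684]
step 3: x^-=[-2.4556]  P^-=[0.6327]  S=[1.0727]  K=[0.5898]  nu=[0.3556]  x^+=[-2.2459]  P^+=[0.2595]

x_post = [-2.2459]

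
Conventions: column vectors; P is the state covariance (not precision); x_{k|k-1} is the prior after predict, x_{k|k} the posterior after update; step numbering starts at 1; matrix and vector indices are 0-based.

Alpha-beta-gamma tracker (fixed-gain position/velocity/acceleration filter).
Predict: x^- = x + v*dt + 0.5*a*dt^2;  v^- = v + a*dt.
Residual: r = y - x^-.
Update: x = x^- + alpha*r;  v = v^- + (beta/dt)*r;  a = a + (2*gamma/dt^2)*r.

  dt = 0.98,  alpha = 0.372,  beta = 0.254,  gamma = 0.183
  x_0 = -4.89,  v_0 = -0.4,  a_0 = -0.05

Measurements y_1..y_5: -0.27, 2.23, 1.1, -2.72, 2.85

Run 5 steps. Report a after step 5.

a_post = -5.1905

step 1: x_pred=-5.3060  r=5.0360  x^+=-3.4326  v^+=0.8563  a^+=1.8692
step 2: x_pred=-1.6959  r=3.9259  x^+=-0.2355  v^+=3.7056  a^+=3.3653
step 3: x_pred=5.0120  r=-3.9120  x^+=3.5567  v^+=5.9896  a^+=1.8745
step 4: x_pred=10.3267  r=-13.0467  x^+=5.4733  v^+=4.4451  a^+=-3.0975
step 5: x_pred=8.3421  r=-5.4921  x^+=6.2991  v^+=-0.0139  a^+=-5.1905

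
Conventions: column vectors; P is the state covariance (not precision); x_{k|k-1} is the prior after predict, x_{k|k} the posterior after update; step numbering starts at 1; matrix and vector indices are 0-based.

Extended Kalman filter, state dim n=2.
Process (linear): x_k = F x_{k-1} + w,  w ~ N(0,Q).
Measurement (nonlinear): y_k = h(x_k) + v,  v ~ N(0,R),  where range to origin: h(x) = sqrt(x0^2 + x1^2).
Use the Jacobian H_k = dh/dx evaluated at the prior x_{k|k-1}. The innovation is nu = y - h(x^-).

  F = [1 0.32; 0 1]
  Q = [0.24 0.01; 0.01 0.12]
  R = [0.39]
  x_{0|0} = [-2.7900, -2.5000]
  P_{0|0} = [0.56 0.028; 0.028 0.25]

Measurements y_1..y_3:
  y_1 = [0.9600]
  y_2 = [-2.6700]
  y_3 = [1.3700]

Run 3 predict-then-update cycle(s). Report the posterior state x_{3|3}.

step 1: x^-=[-3.5900, -2.5000]  P^-=[0.8435 0.1180; 0.1180 0.3700]  H_jac=[-0.8206 -0.5715]  S=[1.1896]  K=[-0.6386; -0.2592]  nu=[-3.4147]  x^+=[-1.4094, -1.6151]  P^+=[0.3584 -0.0789; -0.0789 0.2901]
step 2: x^-=[-1.9262, -1.6151]  P^-=[0.5776 0.0240; 0.0240 0.4101]  H_jac=[-0.7663 -0.6425]  S=[0.9221]  K=[-0.4967; -0.3057]  nu=[-5.1837]  x^+=[0.6488, -0.0305]  P^+=[0.3501 -0.1160; -0.1160 0.3239]
step 3: x^-=[0.6390, -0.0305]  P^-=[0.5490 -0.0024; -0.0024 0.4439]  H_jac=[0.9989 -0.0477]  S=[0.9390]  K=[0.5841; -0.0251]  nu=[0.7303]  x^+=[1.0656, -0.0488]  P^+=[0.2286 0.0114; 0.0114 0.4434]

x_post = [1.0656, -0.0488]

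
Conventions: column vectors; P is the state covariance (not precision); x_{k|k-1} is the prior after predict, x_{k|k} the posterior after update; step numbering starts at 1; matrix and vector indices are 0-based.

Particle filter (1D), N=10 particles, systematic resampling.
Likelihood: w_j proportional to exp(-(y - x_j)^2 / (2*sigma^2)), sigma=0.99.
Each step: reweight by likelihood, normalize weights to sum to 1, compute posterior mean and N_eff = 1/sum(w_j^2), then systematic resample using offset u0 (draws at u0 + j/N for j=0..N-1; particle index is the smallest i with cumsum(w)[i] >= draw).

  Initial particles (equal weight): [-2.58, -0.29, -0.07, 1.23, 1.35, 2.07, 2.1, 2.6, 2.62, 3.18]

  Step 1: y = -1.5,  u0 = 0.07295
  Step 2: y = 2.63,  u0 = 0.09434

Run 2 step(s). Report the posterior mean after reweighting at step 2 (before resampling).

step 1: w=[0.3887, 0.3339, 0.2483, 0.0157, 0.0112, 0.0011, 0.0009, 0.0001, 0.0001, 0.0000]  mean=-1.0776  Neff=3.0812  idx=[0, 0, 0, 0, 1, 1, 1, 2, 2, 3]
step 2: w=[0.0000, 0.0000, 0.0000, 0.0000, 0.0284, 0.0284, 0.0284, 0.0533, 0.0533, 0.8083]  mean=0.9621  Neff=1.5118  idx=[7, 9, 9, 9, 9, 9, 9, 9, 9, 9]

post_mean = 0.9621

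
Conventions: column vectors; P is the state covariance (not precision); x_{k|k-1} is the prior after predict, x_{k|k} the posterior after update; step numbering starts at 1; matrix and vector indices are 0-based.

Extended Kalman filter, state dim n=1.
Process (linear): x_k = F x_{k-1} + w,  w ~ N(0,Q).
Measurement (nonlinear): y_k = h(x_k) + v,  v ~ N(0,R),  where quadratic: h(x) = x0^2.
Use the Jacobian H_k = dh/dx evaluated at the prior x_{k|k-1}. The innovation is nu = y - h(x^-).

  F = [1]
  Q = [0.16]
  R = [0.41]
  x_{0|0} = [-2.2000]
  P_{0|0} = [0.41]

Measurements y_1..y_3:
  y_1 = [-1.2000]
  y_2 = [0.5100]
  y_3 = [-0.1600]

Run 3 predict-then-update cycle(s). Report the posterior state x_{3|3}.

x_post = [-0.4979]

step 1: x^-=[-2.2000]  P^-=[0.5700]  H_jac=[-4.4000]  S=[11.4452]  K=[-0.2191]  nu=[-6.0400]  x^+=[-0.8764]  P^+=[0.0204]
step 2: x^-=[-0.8764]  P^-=[0.1804]  H_jac=[-1.7529]  S=[0.9644]  K=[-0.3279]  nu=[-0.2582]  x^+=[-0.7918]  P^+=[0.0767]
step 3: x^-=[-0.7918]  P^-=[0.2367]  H_jac=[-1.5836]  S=[1.0036]  K=[-0.3735]  nu=[-0.7869]  x^+=[-0.4979]  P^+=[0.0967]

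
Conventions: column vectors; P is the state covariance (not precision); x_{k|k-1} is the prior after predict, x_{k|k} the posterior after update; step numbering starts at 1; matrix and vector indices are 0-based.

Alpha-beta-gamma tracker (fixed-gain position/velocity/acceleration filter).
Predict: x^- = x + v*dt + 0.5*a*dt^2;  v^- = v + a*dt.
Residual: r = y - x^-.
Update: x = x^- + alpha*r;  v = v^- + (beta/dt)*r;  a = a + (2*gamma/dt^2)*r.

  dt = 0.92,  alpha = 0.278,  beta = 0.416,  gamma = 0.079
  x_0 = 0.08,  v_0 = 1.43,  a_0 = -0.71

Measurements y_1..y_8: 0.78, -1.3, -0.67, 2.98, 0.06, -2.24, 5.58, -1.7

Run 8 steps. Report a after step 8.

step 1: x_pred=1.0951  r=-0.3151  x^+=1.0075  v^+=0.6343  a^+=-0.7688
step 2: x_pred=1.2657  r=-2.5657  x^+=0.5524  v^+=-1.2332  a^+=-1.2478
step 3: x_pred=-1.1101  r=0.4401  x^+=-0.9878  v^+=-2.1821  a^+=-1.1656
step 4: x_pred=-3.4886  r=6.4686  x^+=-1.6903  v^+=-0.3295  a^+=0.0419
step 5: x_pred=-1.9758  r=2.0358  x^+=-1.4098  v^+=0.6295  a^+=0.4219
step 6: x_pred=-0.6521  r=-1.5879  x^+=-1.0935  v^+=0.2997  a^+=0.1255
step 7: x_pred=-0.7647  r=6.3447  x^+=0.9991  v^+=3.2841  a^+=1.3099
step 8: x_pred=4.5748  r=-6.2748  x^+=2.8304  v^+=1.6519  a^+=0.1386

a_post = 0.1386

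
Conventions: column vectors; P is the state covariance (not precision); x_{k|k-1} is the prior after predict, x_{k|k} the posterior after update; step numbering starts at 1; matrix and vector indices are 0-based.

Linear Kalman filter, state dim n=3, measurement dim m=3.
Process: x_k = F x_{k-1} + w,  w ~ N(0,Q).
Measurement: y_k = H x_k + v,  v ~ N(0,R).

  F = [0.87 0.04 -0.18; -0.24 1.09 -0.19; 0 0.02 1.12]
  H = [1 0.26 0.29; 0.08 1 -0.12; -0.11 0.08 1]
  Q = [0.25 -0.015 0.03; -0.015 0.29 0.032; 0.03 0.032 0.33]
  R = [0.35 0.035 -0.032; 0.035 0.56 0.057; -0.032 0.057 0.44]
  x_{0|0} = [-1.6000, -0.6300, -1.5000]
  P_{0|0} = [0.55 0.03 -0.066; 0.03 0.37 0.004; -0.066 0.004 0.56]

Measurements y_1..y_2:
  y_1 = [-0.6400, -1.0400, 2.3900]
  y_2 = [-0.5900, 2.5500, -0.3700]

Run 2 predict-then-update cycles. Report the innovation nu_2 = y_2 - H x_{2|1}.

step 1: x^-=[-1.1472, -0.0177, -1.6926]  P^-=[0.7077 -0.0592 -0.1462; -0.0592 0.7581 -0.0566; -0.1462 -0.0566 1.0328]  S=[1.0717 0.1919 0.0448; 0.1919 1.3445 -0.0761; 0.0448 -0.0761 1.5104]  K=[0.6296 -0.0886 -0.1746; 0.0106 0.5659 0.0352; 0.1226 -0.1219 0.6817]  nu=[1.0027, -1.1336, 3.9578]  x^+=[-1.1066, -0.5094, 1.2665]  P^+=[0.2599 -0.0665 -0.0681; -0.0665 0.3263 0.0140; -0.0681 0.0140 0.2805]
step 2: x^-=[-1.2111, -0.5303, 1.4083]  P^-=[0.4728 -0.1024 -0.0932; -0.1024 0.7255 0.0151; -0.0932 0.0151 0.6826]  S=[0.8242 0.1461 0.0378; 0.1461 1.2802 0.0458; 0.0378 0.0458 1.1576]  K=[0.5325 -0.0972 -0.1461; 0.0090 0.5561 0.0506; 0.1209 -0.0933 0.5993]  nu=[0.3506, 3.3462, -1.8691]  x^+=[-1.0768, 1.2391, 0.0185]  P^+=[0.2220 -0.0687 -0.0569; -0.0687 0.3225 0.0203; -0.0569 0.0203 0.2466]

innov = [0.3506, 3.3462, -1.8691]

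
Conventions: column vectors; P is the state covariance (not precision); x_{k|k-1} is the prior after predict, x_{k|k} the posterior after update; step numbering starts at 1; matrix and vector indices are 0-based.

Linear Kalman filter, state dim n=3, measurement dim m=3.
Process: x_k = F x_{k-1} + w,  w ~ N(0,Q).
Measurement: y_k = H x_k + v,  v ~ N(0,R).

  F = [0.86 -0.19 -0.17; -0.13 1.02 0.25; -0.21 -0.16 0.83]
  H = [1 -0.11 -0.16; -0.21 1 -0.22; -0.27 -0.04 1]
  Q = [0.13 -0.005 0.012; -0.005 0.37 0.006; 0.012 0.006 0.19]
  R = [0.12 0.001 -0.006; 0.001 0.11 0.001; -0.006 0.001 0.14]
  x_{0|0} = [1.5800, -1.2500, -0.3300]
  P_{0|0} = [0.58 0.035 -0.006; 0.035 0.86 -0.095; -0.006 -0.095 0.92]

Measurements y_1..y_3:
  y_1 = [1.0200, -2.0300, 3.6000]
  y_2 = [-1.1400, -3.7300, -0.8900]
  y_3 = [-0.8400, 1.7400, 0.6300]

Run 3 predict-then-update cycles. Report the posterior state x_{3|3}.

x_post = [-0.4546, 0.9254, 0.5910]

step 1: x^-=[1.6524, -1.5629, -0.4057]  P^-=[0.6008 -0.2245 -0.1919; -0.2245 1.2747 -0.0101; -0.1919 -0.0101 0.9011]  S=[0.8697 -0.4262 -0.5036; -0.4262 1.5358 -0.1367; -0.5036 -0.1367 1.1865]  K=[0.7948 0.0241 0.0493; 0.1166 0.9082 0.1537; 0.1019 -0.0058 0.8460]  nu=[-0.8692, -0.2093, 4.3893]  x^+=[1.1726, -1.1796, 3.2204]  P^+=[0.1037 0.0322 0.0314; 0.0322 0.1146 0.0350; 0.0314 0.0350 0.1277]
step 2: x^-=[0.6851, -0.5505, 2.6154]  P^-=[0.1971 -0.0155 -0.0054; -0.0155 0.5063 0.0336; -0.0054 0.0336 0.2674]  S=[0.3364 -0.1061 -0.1087; -0.1061 0.6291 -0.0281; -0.1087 -0.0281 0.4225]  K=[0.6042 0.0142 0.0192; 0.0655 0.8142 0.1126; 0.0550 -0.0001 0.6474]  nu=[-1.4672, -2.4602, -3.3425]  x^+=[-0.3003, -3.0262, 0.3712]  P^+=[0.0783 0.0233 0.0212; 0.0233 0.1005 0.0265; 0.0212 0.0265 0.0971]
step 3: x^-=[0.2536, -2.9549, 0.8554]  P^-=[0.1823 -0.0172 -0.0027; -0.0172 0.4879 0.0254; -0.0027 0.0254 0.2501]  S=[0.3201 -0.1027 -0.0983; -0.1027 0.6138 -0.0327; -0.0983 -0.0327 0.4032]  K=[0.5847 0.0093 0.0163; 0.0571 0.8068 0.1054; 0.0501 -0.0054 0.6313]  nu=[-1.2818, 4.9363, -0.2751]  x^+=[-0.4546, 0.9254, 0.5910]  P^+=[0.0757 0.0219 0.0201; 0.0219 0.0990 0.0251; 0.0201 0.0251 0.0945]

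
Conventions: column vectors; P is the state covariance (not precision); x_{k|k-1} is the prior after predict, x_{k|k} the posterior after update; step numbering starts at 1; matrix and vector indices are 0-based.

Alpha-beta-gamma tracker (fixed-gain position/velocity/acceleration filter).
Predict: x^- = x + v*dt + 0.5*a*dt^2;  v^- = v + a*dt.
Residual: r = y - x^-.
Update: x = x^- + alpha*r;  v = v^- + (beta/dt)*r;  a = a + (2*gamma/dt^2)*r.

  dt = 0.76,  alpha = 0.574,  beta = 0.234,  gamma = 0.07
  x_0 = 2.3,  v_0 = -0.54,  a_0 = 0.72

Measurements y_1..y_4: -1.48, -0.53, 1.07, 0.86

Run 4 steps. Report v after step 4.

step 1: x_pred=2.0975  r=-3.5775  x^+=0.0440  v^+=-1.0943  a^+=-0.1471
step 2: x_pred=-0.8301  r=0.3001  x^+=-0.6579  v^+=-1.1137  a^+=-0.0744
step 3: x_pred=-1.5258  r=2.5958  x^+=-0.0358  v^+=-0.3710  a^+=0.5548
step 4: x_pred=-0.1576  r=1.0176  x^+=0.4265  v^+=0.3639  a^+=0.8014

v_post = 0.3639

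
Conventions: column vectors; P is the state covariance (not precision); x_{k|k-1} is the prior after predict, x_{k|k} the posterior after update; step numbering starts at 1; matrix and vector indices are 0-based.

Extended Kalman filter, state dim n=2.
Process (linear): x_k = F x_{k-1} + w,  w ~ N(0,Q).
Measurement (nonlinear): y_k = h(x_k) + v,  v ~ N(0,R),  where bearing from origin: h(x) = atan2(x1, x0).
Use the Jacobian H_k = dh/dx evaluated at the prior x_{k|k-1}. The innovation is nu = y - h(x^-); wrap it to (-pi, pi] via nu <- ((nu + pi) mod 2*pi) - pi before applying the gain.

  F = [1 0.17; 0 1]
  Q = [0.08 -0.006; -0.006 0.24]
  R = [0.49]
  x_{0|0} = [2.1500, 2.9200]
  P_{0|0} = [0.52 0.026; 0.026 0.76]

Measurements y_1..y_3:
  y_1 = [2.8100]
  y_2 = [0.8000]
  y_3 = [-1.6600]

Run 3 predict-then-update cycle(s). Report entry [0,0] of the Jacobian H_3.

H_jac[0,0] = -0.1436

step 1: x^-=[2.6464, 2.9200]  P^-=[0.6308 0.1492; 0.1492 1.0000]  H_jac=[-0.1880 0.1704]  S=[0.5318]  K=[-0.1752; 0.2677]  nu=[1.9755]  x^+=[2.3002, 3.4488]  P^+=[0.6145 0.1741; 0.1741 0.9619]
step 2: x^-=[2.8865, 3.4488]  P^-=[0.7815 0.3317; 0.3317 1.2019]  H_jac=[-0.1705 0.1427]  S=[0.5211]  K=[-0.1649; 0.2206]  nu=[-0.0739]  x^+=[2.8987, 3.4325]  P^+=[0.7673 0.3506; 0.3506 1.1765]
step 3: x^-=[3.4823, 3.4325]  P^-=[1.0005 0.5446; 0.5446 1.4165]  H_jac=[-0.1436 0.1457]  S=[0.5179]  K=[-0.1242; 0.2474]  nu=[-2.4382]  x^+=[3.7851, 2.8293]  P^+=[0.9925 0.5605; 0.5605 1.3848]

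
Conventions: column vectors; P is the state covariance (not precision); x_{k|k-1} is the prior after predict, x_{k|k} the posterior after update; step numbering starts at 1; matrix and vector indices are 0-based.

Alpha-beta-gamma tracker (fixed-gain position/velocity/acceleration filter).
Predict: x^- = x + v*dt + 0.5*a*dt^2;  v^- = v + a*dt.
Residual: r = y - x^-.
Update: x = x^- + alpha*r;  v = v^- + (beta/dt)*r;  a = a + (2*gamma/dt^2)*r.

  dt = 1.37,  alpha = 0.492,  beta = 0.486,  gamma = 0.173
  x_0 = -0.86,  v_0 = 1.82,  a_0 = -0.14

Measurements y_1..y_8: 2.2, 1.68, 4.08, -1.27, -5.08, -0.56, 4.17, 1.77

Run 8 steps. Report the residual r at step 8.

resid = -1.3416

step 1: x_pred=1.5020  r=0.6980  x^+=1.8454  v^+=1.8758  a^+=-0.0113
step 2: x_pred=4.4046  r=-2.7246  x^+=3.0641  v^+=0.8937  a^+=-0.5136
step 3: x_pred=3.8065  r=0.2735  x^+=3.9411  v^+=0.2871  a^+=-0.4632
step 4: x_pred=3.8997  r=-5.1697  x^+=1.3562  v^+=-2.1814  a^+=-1.4162
step 5: x_pred=-2.9614  r=-2.1186  x^+=-4.0037  v^+=-4.8732  a^+=-1.8068
step 6: x_pred=-12.3756  r=11.8156  x^+=-6.5623  v^+=-3.1570  a^+=0.3714
step 7: x_pred=-10.5388  r=14.7088  x^+=-3.3021  v^+=2.5697  a^+=3.0829
step 8: x_pred=3.1116  r=-1.3416  x^+=2.4515  v^+=6.3174  a^+=2.8356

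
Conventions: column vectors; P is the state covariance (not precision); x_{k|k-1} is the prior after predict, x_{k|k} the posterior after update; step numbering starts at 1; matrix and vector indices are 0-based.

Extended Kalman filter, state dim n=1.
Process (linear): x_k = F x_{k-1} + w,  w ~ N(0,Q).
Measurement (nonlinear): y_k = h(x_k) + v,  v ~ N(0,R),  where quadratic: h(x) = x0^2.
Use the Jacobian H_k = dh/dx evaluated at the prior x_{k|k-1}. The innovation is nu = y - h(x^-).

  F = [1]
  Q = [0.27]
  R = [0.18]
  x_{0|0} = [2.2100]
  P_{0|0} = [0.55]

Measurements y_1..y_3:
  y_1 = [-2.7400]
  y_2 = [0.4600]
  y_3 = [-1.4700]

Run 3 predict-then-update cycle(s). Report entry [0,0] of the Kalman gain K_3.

step 1: x^-=[2.2100]  P^-=[0.8200]  H_jac=[4.4200]  S=[16.1998]  K=[0.2237]  nu=[-7.6241]  x^+=[0.5043]  P^+=[0.0091]
step 2: x^-=[0.5043]  P^-=[0.2791]  H_jac=[1.0085]  S=[0.4639]  K=[0.6068]  nu=[0.2057]  x^+=[0.6291]  P^+=[0.1083]
step 3: x^-=[0.6291]  P^-=[0.3783]  H_jac=[1.2582]  S=[0.7789]  K=[0.6111]  nu=[-1.8658]  x^+=[-0.5111]  P^+=[0.0874]

K[0,0] = 0.6111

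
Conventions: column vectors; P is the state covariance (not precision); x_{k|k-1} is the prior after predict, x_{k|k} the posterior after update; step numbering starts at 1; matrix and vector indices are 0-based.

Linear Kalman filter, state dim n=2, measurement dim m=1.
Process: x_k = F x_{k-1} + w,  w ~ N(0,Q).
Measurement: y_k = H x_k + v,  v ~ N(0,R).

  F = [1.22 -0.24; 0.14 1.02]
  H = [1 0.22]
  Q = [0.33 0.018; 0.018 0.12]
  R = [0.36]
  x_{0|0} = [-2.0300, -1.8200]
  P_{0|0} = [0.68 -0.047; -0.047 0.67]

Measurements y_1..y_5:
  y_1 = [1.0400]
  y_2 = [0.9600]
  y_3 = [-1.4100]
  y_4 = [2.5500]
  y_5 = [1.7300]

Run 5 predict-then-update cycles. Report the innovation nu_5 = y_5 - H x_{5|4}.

innov = [-0.9672]

step 1: x^-=[-2.0398, -2.1406]  P^-=[1.4082 -0.0868; -0.0868 0.8170]  S=[1.7696]  K=[0.7850; 0.0525]  nu=[3.5507]  x^+=[0.7475, -1.9541]  P^+=[0.3177 -0.1597; -0.1597 0.8121]
step 2: x^-=[1.3810, -1.8885]  P^-=[0.9433 -0.3200; -0.3200 0.9255]  S=[1.2073]  K=[0.7230; -0.0964]  nu=[-0.0055]  x^+=[1.3770, -1.8880]  P^+=[0.3122 -0.2358; -0.2358 0.9143]
step 3: x^-=[2.1331, -1.7330]  P^-=[0.9854 -0.4381; -0.4381 1.0100]  S=[1.2015]  K=[0.7399; -0.1796]  nu=[-3.1618]  x^+=[-0.2064, -1.1649]  P^+=[0.3276 -0.2783; -0.2783 0.9712]
step 4: x^-=[0.0278, -1.2171]  P^-=[1.0365 -0.5008; -0.5008 1.0574]  S=[1.2274]  K=[0.7548; -0.2185]  nu=[2.7900]  x^+=[2.1336, -1.8268]  P^+=[0.3374 -0.2984; -0.2984 0.9988]
step 5: x^-=[3.0414, -1.5646]  P^-=[1.0644 -0.5302; -0.5302 1.0805]  S=[1.2434]  K=[0.7622; -0.2352]  nu=[-0.9672]  x^+=[2.3042, -1.3371]  P^+=[0.3420 -0.3073; -0.3073 1.0117]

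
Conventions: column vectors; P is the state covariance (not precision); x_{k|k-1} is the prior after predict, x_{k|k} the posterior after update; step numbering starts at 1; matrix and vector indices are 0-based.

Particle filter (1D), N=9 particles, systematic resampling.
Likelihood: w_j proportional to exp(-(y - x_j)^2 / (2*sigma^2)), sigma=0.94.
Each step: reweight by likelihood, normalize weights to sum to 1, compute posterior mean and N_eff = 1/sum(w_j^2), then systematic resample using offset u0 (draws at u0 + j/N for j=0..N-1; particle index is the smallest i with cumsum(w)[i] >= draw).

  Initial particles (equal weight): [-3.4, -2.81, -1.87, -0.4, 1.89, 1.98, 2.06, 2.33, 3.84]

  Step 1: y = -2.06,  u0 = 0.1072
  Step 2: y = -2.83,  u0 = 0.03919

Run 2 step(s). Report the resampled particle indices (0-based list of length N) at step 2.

resampled_idx = [0, 1, 1, 2, 3, 3, 4, 6, 7]

step 1: w=[0.1588, 0.3191, 0.4298, 0.0922, 0.0001, 0.0000, 0.0000, 0.0000, 0.0000]  mean=-2.2767  Neff=3.1228  idx=[0, 1, 1, 1, 2, 2, 2, 2, 3]
step 2: w=[0.1333, 0.1602, 0.1602, 0.1602, 0.0951, 0.0951, 0.0951, 0.0951, 0.0057]  mean=-2.5174  Neff=7.6353  idx=[0, 1, 1, 2, 3, 3, 4, 6, 7]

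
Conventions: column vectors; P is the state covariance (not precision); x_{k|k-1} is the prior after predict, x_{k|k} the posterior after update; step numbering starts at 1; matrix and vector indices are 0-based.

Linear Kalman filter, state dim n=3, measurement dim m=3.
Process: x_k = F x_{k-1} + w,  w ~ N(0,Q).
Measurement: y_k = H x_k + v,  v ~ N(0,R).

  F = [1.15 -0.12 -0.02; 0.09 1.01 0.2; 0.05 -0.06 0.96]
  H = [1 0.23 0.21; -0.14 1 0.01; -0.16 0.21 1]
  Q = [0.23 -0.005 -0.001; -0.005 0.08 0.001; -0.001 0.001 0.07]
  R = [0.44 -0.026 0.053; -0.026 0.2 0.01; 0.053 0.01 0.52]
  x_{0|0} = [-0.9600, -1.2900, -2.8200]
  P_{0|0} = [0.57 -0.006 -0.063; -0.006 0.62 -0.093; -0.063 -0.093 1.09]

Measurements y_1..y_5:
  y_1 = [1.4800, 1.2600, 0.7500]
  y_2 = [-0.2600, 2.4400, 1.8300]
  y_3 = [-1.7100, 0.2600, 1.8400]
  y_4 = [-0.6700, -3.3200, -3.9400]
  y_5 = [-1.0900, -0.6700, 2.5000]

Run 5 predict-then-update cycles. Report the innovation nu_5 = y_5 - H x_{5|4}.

step 1: x^-=[-0.8928, -1.9533, -2.6778]  P^-=[0.9973 -0.0427 -0.0431; -0.0427 0.7197 0.0799; -0.0431 0.0799 1.0829]  S=[1.4931 -0.0213 0.1284; -0.0213 0.9531 0.2885; 0.1284 0.2885 1.7104]  K=[0.6665 -0.1309 -0.1517; 0.1042 0.7639 0.0024; 0.0778 -0.0958 0.6573]  nu=[3.3844, 3.1151, 3.6951]  x^+=[0.3945, 0.7878, -0.2839]  P^+=[0.2892 -0.0046 0.0024; -0.0046 0.1496 -0.0178; 0.0024 -0.0178 0.3491]
step 2: x^-=[0.3648, 0.7744, -0.3001]  P^-=[0.6158 0.0015 0.0150; 0.0015 0.2410 0.0433; 0.0150 0.0433 0.3953]  S=[1.0971 -0.0456 0.0757; -0.0456 0.4535 0.1193; 0.0757 0.1193 0.9549]  K=[0.5687 -0.0977 -0.1200; 0.0806 0.5335 0.0250; 0.0696 -0.0029 0.4158]  nu=[-0.7399, 1.7197, 2.0259]  x^+=[-0.4672, 1.6828, 0.4857]  P^+=[0.2454 -0.0012 0.0063; -0.0012 0.1047 0.0004; 0.0063 0.0004 0.2208]
step 3: x^-=[-0.7489, 1.7547, 0.3420]  P^-=[0.5561 0.0068 0.0166; 0.0068 0.1978 0.0391; 0.0166 0.0391 0.2750]  S=[1.0326 -0.0432 0.0592; -0.0432 0.4075 0.1023; 0.0592 0.1023 0.8286]  K=[0.5463 -0.0874 -0.1139; 0.0771 0.4844 0.0307; 0.0625 0.0204 0.3316]  nu=[-1.4365, -1.6030, 1.0097]  x^+=[-1.5087, 0.8985, 0.5542]  P^+=[0.2353 0.0000 0.0065; 0.0000 0.0951 0.0049; 0.0065 0.0049 0.1760]
step 4: x^-=[-1.8539, 0.8825, 0.4027]  P^-=[0.5423 0.0084 0.0164; 0.0084 0.1882 0.0354; 0.0164 0.0354 0.2331]  S=[1.0167 -0.0428 0.0513; -0.0428 0.3972 0.0956; 0.0513 0.0956 0.7844]  K=[0.5408 -0.0842 -0.1126; 0.0765 0.4725 0.0312; 0.0584 0.0242 0.2966]  nu=[0.8963, -4.4661, -4.8247]  x^+=[-0.4501, -1.3101, -1.0839]  P^+=[0.2327 0.0005 0.0064; 0.0005 0.0928 0.0056; 0.0064 0.0056 0.1574]
step 5: x^-=[-0.3388, -1.5804, -0.9845]  P^-=[0.5388 0.0090 0.0164; 0.0090 0.1855 0.0327; 0.0164 0.0327 0.2160]  S=[1.0123 -0.0430 0.0475; -0.0430 0.3942 0.0919; 0.0475 0.0919 0.7658]  K=[0.5394 -0.0832 -0.1121; 0.0763 0.4694 0.0306; 0.0562 0.0231 0.2813]  nu=[-0.1810, 0.8729, 3.7622]  x^+=[-0.9308, -1.0695, 0.0837]  P^+=[0.2321 0.0006 0.0064; 0.0006 0.0922 0.0054; 0.0064 0.0054 0.1494]

innov = [-0.1810, 0.8729, 3.7622]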